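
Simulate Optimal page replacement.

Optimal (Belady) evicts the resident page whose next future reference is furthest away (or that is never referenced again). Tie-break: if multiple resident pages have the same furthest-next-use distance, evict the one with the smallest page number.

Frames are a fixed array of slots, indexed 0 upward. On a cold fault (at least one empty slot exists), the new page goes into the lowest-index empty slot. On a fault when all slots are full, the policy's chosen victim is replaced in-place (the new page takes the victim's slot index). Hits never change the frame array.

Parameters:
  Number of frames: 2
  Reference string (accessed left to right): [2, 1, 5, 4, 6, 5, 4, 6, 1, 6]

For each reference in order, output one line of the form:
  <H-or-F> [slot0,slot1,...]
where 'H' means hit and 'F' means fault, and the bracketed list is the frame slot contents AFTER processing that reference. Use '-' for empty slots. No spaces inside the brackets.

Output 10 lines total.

F [2,-]
F [2,1]
F [5,1]
F [5,4]
F [5,6]
H [5,6]
F [4,6]
H [4,6]
F [1,6]
H [1,6]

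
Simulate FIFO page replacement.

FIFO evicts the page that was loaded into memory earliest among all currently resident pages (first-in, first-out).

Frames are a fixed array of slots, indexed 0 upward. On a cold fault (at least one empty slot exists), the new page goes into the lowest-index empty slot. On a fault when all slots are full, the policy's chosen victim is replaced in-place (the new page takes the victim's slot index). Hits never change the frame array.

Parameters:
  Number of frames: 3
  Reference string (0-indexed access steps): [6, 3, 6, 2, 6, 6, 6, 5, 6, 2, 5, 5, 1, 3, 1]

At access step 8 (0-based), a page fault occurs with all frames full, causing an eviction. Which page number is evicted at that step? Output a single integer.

Answer: 3

Derivation:
Step 0: ref 6 -> FAULT, frames=[6,-,-]
Step 1: ref 3 -> FAULT, frames=[6,3,-]
Step 2: ref 6 -> HIT, frames=[6,3,-]
Step 3: ref 2 -> FAULT, frames=[6,3,2]
Step 4: ref 6 -> HIT, frames=[6,3,2]
Step 5: ref 6 -> HIT, frames=[6,3,2]
Step 6: ref 6 -> HIT, frames=[6,3,2]
Step 7: ref 5 -> FAULT, evict 6, frames=[5,3,2]
Step 8: ref 6 -> FAULT, evict 3, frames=[5,6,2]
At step 8: evicted page 3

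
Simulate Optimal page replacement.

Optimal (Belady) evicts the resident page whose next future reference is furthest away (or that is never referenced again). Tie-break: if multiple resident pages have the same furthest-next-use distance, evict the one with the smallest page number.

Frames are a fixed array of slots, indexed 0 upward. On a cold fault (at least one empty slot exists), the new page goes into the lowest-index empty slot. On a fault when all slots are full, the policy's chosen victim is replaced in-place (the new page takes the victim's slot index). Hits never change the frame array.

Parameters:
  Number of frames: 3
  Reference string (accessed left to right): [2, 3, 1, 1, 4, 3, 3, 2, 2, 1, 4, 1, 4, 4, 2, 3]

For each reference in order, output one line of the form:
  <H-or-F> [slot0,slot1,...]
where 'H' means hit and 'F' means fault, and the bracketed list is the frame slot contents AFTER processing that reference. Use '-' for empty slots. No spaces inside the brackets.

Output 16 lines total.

F [2,-,-]
F [2,3,-]
F [2,3,1]
H [2,3,1]
F [2,3,4]
H [2,3,4]
H [2,3,4]
H [2,3,4]
H [2,3,4]
F [2,1,4]
H [2,1,4]
H [2,1,4]
H [2,1,4]
H [2,1,4]
H [2,1,4]
F [2,3,4]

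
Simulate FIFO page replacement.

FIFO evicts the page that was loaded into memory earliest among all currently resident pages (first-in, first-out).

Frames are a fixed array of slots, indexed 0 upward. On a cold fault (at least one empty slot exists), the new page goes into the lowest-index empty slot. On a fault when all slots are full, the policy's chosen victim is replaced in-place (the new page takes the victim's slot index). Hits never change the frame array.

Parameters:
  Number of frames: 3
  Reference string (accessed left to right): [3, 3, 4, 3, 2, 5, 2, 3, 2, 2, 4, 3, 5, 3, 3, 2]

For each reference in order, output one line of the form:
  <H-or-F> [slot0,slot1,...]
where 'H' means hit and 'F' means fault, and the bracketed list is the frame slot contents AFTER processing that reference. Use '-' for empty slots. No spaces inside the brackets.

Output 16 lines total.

F [3,-,-]
H [3,-,-]
F [3,4,-]
H [3,4,-]
F [3,4,2]
F [5,4,2]
H [5,4,2]
F [5,3,2]
H [5,3,2]
H [5,3,2]
F [5,3,4]
H [5,3,4]
H [5,3,4]
H [5,3,4]
H [5,3,4]
F [2,3,4]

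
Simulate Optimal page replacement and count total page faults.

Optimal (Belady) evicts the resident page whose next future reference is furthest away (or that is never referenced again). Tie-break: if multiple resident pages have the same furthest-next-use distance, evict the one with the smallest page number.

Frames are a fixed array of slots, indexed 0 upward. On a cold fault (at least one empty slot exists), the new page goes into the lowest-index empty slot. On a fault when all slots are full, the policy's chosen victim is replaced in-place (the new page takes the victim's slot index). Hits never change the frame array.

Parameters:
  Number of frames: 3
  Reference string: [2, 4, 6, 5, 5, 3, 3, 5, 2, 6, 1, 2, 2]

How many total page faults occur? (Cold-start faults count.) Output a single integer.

Answer: 7

Derivation:
Step 0: ref 2 → FAULT, frames=[2,-,-]
Step 1: ref 4 → FAULT, frames=[2,4,-]
Step 2: ref 6 → FAULT, frames=[2,4,6]
Step 3: ref 5 → FAULT (evict 4), frames=[2,5,6]
Step 4: ref 5 → HIT, frames=[2,5,6]
Step 5: ref 3 → FAULT (evict 6), frames=[2,5,3]
Step 6: ref 3 → HIT, frames=[2,5,3]
Step 7: ref 5 → HIT, frames=[2,5,3]
Step 8: ref 2 → HIT, frames=[2,5,3]
Step 9: ref 6 → FAULT (evict 3), frames=[2,5,6]
Step 10: ref 1 → FAULT (evict 5), frames=[2,1,6]
Step 11: ref 2 → HIT, frames=[2,1,6]
Step 12: ref 2 → HIT, frames=[2,1,6]
Total faults: 7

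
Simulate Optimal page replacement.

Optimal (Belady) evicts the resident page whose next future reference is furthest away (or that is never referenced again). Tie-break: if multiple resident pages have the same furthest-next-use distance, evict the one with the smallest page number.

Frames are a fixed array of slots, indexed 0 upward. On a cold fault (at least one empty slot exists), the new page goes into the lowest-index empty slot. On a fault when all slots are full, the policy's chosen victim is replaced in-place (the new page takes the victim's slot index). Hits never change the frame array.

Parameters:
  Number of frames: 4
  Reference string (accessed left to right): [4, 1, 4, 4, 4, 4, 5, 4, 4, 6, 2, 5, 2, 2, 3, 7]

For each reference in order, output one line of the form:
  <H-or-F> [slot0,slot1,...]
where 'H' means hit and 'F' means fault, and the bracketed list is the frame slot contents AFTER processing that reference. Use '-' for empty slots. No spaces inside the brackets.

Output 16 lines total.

F [4,-,-,-]
F [4,1,-,-]
H [4,1,-,-]
H [4,1,-,-]
H [4,1,-,-]
H [4,1,-,-]
F [4,1,5,-]
H [4,1,5,-]
H [4,1,5,-]
F [4,1,5,6]
F [4,2,5,6]
H [4,2,5,6]
H [4,2,5,6]
H [4,2,5,6]
F [4,3,5,6]
F [4,7,5,6]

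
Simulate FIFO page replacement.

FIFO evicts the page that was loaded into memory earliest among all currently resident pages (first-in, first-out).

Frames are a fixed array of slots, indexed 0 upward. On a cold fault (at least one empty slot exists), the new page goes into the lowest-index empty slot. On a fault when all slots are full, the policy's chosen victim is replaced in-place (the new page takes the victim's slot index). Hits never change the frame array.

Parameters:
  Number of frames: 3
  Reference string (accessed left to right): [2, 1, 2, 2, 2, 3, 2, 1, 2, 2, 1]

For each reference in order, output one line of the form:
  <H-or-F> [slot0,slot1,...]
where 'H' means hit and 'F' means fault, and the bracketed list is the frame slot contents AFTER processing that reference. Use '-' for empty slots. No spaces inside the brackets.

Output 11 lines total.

F [2,-,-]
F [2,1,-]
H [2,1,-]
H [2,1,-]
H [2,1,-]
F [2,1,3]
H [2,1,3]
H [2,1,3]
H [2,1,3]
H [2,1,3]
H [2,1,3]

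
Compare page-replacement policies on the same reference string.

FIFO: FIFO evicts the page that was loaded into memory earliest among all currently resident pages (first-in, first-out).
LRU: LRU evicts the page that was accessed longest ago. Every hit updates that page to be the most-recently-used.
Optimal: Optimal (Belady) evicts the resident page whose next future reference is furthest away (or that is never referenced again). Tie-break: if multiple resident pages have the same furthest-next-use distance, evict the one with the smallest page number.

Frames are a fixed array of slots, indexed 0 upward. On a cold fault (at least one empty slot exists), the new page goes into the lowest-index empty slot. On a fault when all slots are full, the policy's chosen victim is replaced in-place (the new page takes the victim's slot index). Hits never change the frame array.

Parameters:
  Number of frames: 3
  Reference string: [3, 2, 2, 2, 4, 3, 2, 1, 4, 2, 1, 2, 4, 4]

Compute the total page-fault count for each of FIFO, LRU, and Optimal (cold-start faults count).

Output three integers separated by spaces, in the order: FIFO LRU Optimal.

Answer: 4 5 4

Derivation:
--- FIFO ---
  step 0: ref 3 -> FAULT, frames=[3,-,-] (faults so far: 1)
  step 1: ref 2 -> FAULT, frames=[3,2,-] (faults so far: 2)
  step 2: ref 2 -> HIT, frames=[3,2,-] (faults so far: 2)
  step 3: ref 2 -> HIT, frames=[3,2,-] (faults so far: 2)
  step 4: ref 4 -> FAULT, frames=[3,2,4] (faults so far: 3)
  step 5: ref 3 -> HIT, frames=[3,2,4] (faults so far: 3)
  step 6: ref 2 -> HIT, frames=[3,2,4] (faults so far: 3)
  step 7: ref 1 -> FAULT, evict 3, frames=[1,2,4] (faults so far: 4)
  step 8: ref 4 -> HIT, frames=[1,2,4] (faults so far: 4)
  step 9: ref 2 -> HIT, frames=[1,2,4] (faults so far: 4)
  step 10: ref 1 -> HIT, frames=[1,2,4] (faults so far: 4)
  step 11: ref 2 -> HIT, frames=[1,2,4] (faults so far: 4)
  step 12: ref 4 -> HIT, frames=[1,2,4] (faults so far: 4)
  step 13: ref 4 -> HIT, frames=[1,2,4] (faults so far: 4)
  FIFO total faults: 4
--- LRU ---
  step 0: ref 3 -> FAULT, frames=[3,-,-] (faults so far: 1)
  step 1: ref 2 -> FAULT, frames=[3,2,-] (faults so far: 2)
  step 2: ref 2 -> HIT, frames=[3,2,-] (faults so far: 2)
  step 3: ref 2 -> HIT, frames=[3,2,-] (faults so far: 2)
  step 4: ref 4 -> FAULT, frames=[3,2,4] (faults so far: 3)
  step 5: ref 3 -> HIT, frames=[3,2,4] (faults so far: 3)
  step 6: ref 2 -> HIT, frames=[3,2,4] (faults so far: 3)
  step 7: ref 1 -> FAULT, evict 4, frames=[3,2,1] (faults so far: 4)
  step 8: ref 4 -> FAULT, evict 3, frames=[4,2,1] (faults so far: 5)
  step 9: ref 2 -> HIT, frames=[4,2,1] (faults so far: 5)
  step 10: ref 1 -> HIT, frames=[4,2,1] (faults so far: 5)
  step 11: ref 2 -> HIT, frames=[4,2,1] (faults so far: 5)
  step 12: ref 4 -> HIT, frames=[4,2,1] (faults so far: 5)
  step 13: ref 4 -> HIT, frames=[4,2,1] (faults so far: 5)
  LRU total faults: 5
--- Optimal ---
  step 0: ref 3 -> FAULT, frames=[3,-,-] (faults so far: 1)
  step 1: ref 2 -> FAULT, frames=[3,2,-] (faults so far: 2)
  step 2: ref 2 -> HIT, frames=[3,2,-] (faults so far: 2)
  step 3: ref 2 -> HIT, frames=[3,2,-] (faults so far: 2)
  step 4: ref 4 -> FAULT, frames=[3,2,4] (faults so far: 3)
  step 5: ref 3 -> HIT, frames=[3,2,4] (faults so far: 3)
  step 6: ref 2 -> HIT, frames=[3,2,4] (faults so far: 3)
  step 7: ref 1 -> FAULT, evict 3, frames=[1,2,4] (faults so far: 4)
  step 8: ref 4 -> HIT, frames=[1,2,4] (faults so far: 4)
  step 9: ref 2 -> HIT, frames=[1,2,4] (faults so far: 4)
  step 10: ref 1 -> HIT, frames=[1,2,4] (faults so far: 4)
  step 11: ref 2 -> HIT, frames=[1,2,4] (faults so far: 4)
  step 12: ref 4 -> HIT, frames=[1,2,4] (faults so far: 4)
  step 13: ref 4 -> HIT, frames=[1,2,4] (faults so far: 4)
  Optimal total faults: 4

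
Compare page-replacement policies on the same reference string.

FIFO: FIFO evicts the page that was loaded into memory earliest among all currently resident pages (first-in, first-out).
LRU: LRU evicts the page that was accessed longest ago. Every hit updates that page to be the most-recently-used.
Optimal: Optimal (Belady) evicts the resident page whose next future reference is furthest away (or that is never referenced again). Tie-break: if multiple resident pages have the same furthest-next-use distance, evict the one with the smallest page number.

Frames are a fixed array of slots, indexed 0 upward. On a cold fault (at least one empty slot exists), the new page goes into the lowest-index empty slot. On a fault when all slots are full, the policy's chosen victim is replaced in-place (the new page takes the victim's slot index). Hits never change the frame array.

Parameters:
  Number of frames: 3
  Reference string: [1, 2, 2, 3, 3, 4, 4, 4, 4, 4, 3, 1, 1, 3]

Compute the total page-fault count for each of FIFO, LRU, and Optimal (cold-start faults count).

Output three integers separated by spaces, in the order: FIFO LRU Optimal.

Answer: 5 5 4

Derivation:
--- FIFO ---
  step 0: ref 1 -> FAULT, frames=[1,-,-] (faults so far: 1)
  step 1: ref 2 -> FAULT, frames=[1,2,-] (faults so far: 2)
  step 2: ref 2 -> HIT, frames=[1,2,-] (faults so far: 2)
  step 3: ref 3 -> FAULT, frames=[1,2,3] (faults so far: 3)
  step 4: ref 3 -> HIT, frames=[1,2,3] (faults so far: 3)
  step 5: ref 4 -> FAULT, evict 1, frames=[4,2,3] (faults so far: 4)
  step 6: ref 4 -> HIT, frames=[4,2,3] (faults so far: 4)
  step 7: ref 4 -> HIT, frames=[4,2,3] (faults so far: 4)
  step 8: ref 4 -> HIT, frames=[4,2,3] (faults so far: 4)
  step 9: ref 4 -> HIT, frames=[4,2,3] (faults so far: 4)
  step 10: ref 3 -> HIT, frames=[4,2,3] (faults so far: 4)
  step 11: ref 1 -> FAULT, evict 2, frames=[4,1,3] (faults so far: 5)
  step 12: ref 1 -> HIT, frames=[4,1,3] (faults so far: 5)
  step 13: ref 3 -> HIT, frames=[4,1,3] (faults so far: 5)
  FIFO total faults: 5
--- LRU ---
  step 0: ref 1 -> FAULT, frames=[1,-,-] (faults so far: 1)
  step 1: ref 2 -> FAULT, frames=[1,2,-] (faults so far: 2)
  step 2: ref 2 -> HIT, frames=[1,2,-] (faults so far: 2)
  step 3: ref 3 -> FAULT, frames=[1,2,3] (faults so far: 3)
  step 4: ref 3 -> HIT, frames=[1,2,3] (faults so far: 3)
  step 5: ref 4 -> FAULT, evict 1, frames=[4,2,3] (faults so far: 4)
  step 6: ref 4 -> HIT, frames=[4,2,3] (faults so far: 4)
  step 7: ref 4 -> HIT, frames=[4,2,3] (faults so far: 4)
  step 8: ref 4 -> HIT, frames=[4,2,3] (faults so far: 4)
  step 9: ref 4 -> HIT, frames=[4,2,3] (faults so far: 4)
  step 10: ref 3 -> HIT, frames=[4,2,3] (faults so far: 4)
  step 11: ref 1 -> FAULT, evict 2, frames=[4,1,3] (faults so far: 5)
  step 12: ref 1 -> HIT, frames=[4,1,3] (faults so far: 5)
  step 13: ref 3 -> HIT, frames=[4,1,3] (faults so far: 5)
  LRU total faults: 5
--- Optimal ---
  step 0: ref 1 -> FAULT, frames=[1,-,-] (faults so far: 1)
  step 1: ref 2 -> FAULT, frames=[1,2,-] (faults so far: 2)
  step 2: ref 2 -> HIT, frames=[1,2,-] (faults so far: 2)
  step 3: ref 3 -> FAULT, frames=[1,2,3] (faults so far: 3)
  step 4: ref 3 -> HIT, frames=[1,2,3] (faults so far: 3)
  step 5: ref 4 -> FAULT, evict 2, frames=[1,4,3] (faults so far: 4)
  step 6: ref 4 -> HIT, frames=[1,4,3] (faults so far: 4)
  step 7: ref 4 -> HIT, frames=[1,4,3] (faults so far: 4)
  step 8: ref 4 -> HIT, frames=[1,4,3] (faults so far: 4)
  step 9: ref 4 -> HIT, frames=[1,4,3] (faults so far: 4)
  step 10: ref 3 -> HIT, frames=[1,4,3] (faults so far: 4)
  step 11: ref 1 -> HIT, frames=[1,4,3] (faults so far: 4)
  step 12: ref 1 -> HIT, frames=[1,4,3] (faults so far: 4)
  step 13: ref 3 -> HIT, frames=[1,4,3] (faults so far: 4)
  Optimal total faults: 4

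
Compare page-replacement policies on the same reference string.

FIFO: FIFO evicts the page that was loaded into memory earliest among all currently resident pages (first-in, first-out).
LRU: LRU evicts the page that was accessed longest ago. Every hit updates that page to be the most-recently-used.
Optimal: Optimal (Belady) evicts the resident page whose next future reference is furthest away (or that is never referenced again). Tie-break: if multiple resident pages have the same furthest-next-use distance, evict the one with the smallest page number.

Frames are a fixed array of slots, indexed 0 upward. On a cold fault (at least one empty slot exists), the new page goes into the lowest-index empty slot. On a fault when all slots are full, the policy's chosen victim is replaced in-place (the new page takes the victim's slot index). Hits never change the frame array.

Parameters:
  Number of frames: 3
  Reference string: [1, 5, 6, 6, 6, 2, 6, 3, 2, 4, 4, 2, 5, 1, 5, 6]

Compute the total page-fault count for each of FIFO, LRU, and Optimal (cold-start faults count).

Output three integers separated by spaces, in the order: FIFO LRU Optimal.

--- FIFO ---
  step 0: ref 1 -> FAULT, frames=[1,-,-] (faults so far: 1)
  step 1: ref 5 -> FAULT, frames=[1,5,-] (faults so far: 2)
  step 2: ref 6 -> FAULT, frames=[1,5,6] (faults so far: 3)
  step 3: ref 6 -> HIT, frames=[1,5,6] (faults so far: 3)
  step 4: ref 6 -> HIT, frames=[1,5,6] (faults so far: 3)
  step 5: ref 2 -> FAULT, evict 1, frames=[2,5,6] (faults so far: 4)
  step 6: ref 6 -> HIT, frames=[2,5,6] (faults so far: 4)
  step 7: ref 3 -> FAULT, evict 5, frames=[2,3,6] (faults so far: 5)
  step 8: ref 2 -> HIT, frames=[2,3,6] (faults so far: 5)
  step 9: ref 4 -> FAULT, evict 6, frames=[2,3,4] (faults so far: 6)
  step 10: ref 4 -> HIT, frames=[2,3,4] (faults so far: 6)
  step 11: ref 2 -> HIT, frames=[2,3,4] (faults so far: 6)
  step 12: ref 5 -> FAULT, evict 2, frames=[5,3,4] (faults so far: 7)
  step 13: ref 1 -> FAULT, evict 3, frames=[5,1,4] (faults so far: 8)
  step 14: ref 5 -> HIT, frames=[5,1,4] (faults so far: 8)
  step 15: ref 6 -> FAULT, evict 4, frames=[5,1,6] (faults so far: 9)
  FIFO total faults: 9
--- LRU ---
  step 0: ref 1 -> FAULT, frames=[1,-,-] (faults so far: 1)
  step 1: ref 5 -> FAULT, frames=[1,5,-] (faults so far: 2)
  step 2: ref 6 -> FAULT, frames=[1,5,6] (faults so far: 3)
  step 3: ref 6 -> HIT, frames=[1,5,6] (faults so far: 3)
  step 4: ref 6 -> HIT, frames=[1,5,6] (faults so far: 3)
  step 5: ref 2 -> FAULT, evict 1, frames=[2,5,6] (faults so far: 4)
  step 6: ref 6 -> HIT, frames=[2,5,6] (faults so far: 4)
  step 7: ref 3 -> FAULT, evict 5, frames=[2,3,6] (faults so far: 5)
  step 8: ref 2 -> HIT, frames=[2,3,6] (faults so far: 5)
  step 9: ref 4 -> FAULT, evict 6, frames=[2,3,4] (faults so far: 6)
  step 10: ref 4 -> HIT, frames=[2,3,4] (faults so far: 6)
  step 11: ref 2 -> HIT, frames=[2,3,4] (faults so far: 6)
  step 12: ref 5 -> FAULT, evict 3, frames=[2,5,4] (faults so far: 7)
  step 13: ref 1 -> FAULT, evict 4, frames=[2,5,1] (faults so far: 8)
  step 14: ref 5 -> HIT, frames=[2,5,1] (faults so far: 8)
  step 15: ref 6 -> FAULT, evict 2, frames=[6,5,1] (faults so far: 9)
  LRU total faults: 9
--- Optimal ---
  step 0: ref 1 -> FAULT, frames=[1,-,-] (faults so far: 1)
  step 1: ref 5 -> FAULT, frames=[1,5,-] (faults so far: 2)
  step 2: ref 6 -> FAULT, frames=[1,5,6] (faults so far: 3)
  step 3: ref 6 -> HIT, frames=[1,5,6] (faults so far: 3)
  step 4: ref 6 -> HIT, frames=[1,5,6] (faults so far: 3)
  step 5: ref 2 -> FAULT, evict 1, frames=[2,5,6] (faults so far: 4)
  step 6: ref 6 -> HIT, frames=[2,5,6] (faults so far: 4)
  step 7: ref 3 -> FAULT, evict 6, frames=[2,5,3] (faults so far: 5)
  step 8: ref 2 -> HIT, frames=[2,5,3] (faults so far: 5)
  step 9: ref 4 -> FAULT, evict 3, frames=[2,5,4] (faults so far: 6)
  step 10: ref 4 -> HIT, frames=[2,5,4] (faults so far: 6)
  step 11: ref 2 -> HIT, frames=[2,5,4] (faults so far: 6)
  step 12: ref 5 -> HIT, frames=[2,5,4] (faults so far: 6)
  step 13: ref 1 -> FAULT, evict 2, frames=[1,5,4] (faults so far: 7)
  step 14: ref 5 -> HIT, frames=[1,5,4] (faults so far: 7)
  step 15: ref 6 -> FAULT, evict 1, frames=[6,5,4] (faults so far: 8)
  Optimal total faults: 8

Answer: 9 9 8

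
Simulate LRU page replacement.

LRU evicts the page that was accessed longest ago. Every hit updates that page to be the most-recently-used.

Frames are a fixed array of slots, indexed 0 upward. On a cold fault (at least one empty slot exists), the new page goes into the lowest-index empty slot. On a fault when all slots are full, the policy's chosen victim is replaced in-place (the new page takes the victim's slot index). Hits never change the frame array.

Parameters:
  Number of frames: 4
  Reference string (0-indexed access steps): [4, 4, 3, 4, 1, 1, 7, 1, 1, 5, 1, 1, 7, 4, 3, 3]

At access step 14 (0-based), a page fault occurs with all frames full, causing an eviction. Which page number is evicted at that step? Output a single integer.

Answer: 5

Derivation:
Step 0: ref 4 -> FAULT, frames=[4,-,-,-]
Step 1: ref 4 -> HIT, frames=[4,-,-,-]
Step 2: ref 3 -> FAULT, frames=[4,3,-,-]
Step 3: ref 4 -> HIT, frames=[4,3,-,-]
Step 4: ref 1 -> FAULT, frames=[4,3,1,-]
Step 5: ref 1 -> HIT, frames=[4,3,1,-]
Step 6: ref 7 -> FAULT, frames=[4,3,1,7]
Step 7: ref 1 -> HIT, frames=[4,3,1,7]
Step 8: ref 1 -> HIT, frames=[4,3,1,7]
Step 9: ref 5 -> FAULT, evict 3, frames=[4,5,1,7]
Step 10: ref 1 -> HIT, frames=[4,5,1,7]
Step 11: ref 1 -> HIT, frames=[4,5,1,7]
Step 12: ref 7 -> HIT, frames=[4,5,1,7]
Step 13: ref 4 -> HIT, frames=[4,5,1,7]
Step 14: ref 3 -> FAULT, evict 5, frames=[4,3,1,7]
At step 14: evicted page 5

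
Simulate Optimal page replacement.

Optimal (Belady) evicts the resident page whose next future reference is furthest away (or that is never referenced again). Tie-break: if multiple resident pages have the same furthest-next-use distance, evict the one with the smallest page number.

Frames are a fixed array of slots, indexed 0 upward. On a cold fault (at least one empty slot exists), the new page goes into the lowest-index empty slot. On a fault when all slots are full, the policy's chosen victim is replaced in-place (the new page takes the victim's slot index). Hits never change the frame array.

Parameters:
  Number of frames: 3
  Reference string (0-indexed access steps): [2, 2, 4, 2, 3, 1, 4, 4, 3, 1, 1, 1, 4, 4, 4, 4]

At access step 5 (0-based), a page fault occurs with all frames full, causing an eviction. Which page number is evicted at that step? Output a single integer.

Step 0: ref 2 -> FAULT, frames=[2,-,-]
Step 1: ref 2 -> HIT, frames=[2,-,-]
Step 2: ref 4 -> FAULT, frames=[2,4,-]
Step 3: ref 2 -> HIT, frames=[2,4,-]
Step 4: ref 3 -> FAULT, frames=[2,4,3]
Step 5: ref 1 -> FAULT, evict 2, frames=[1,4,3]
At step 5: evicted page 2

Answer: 2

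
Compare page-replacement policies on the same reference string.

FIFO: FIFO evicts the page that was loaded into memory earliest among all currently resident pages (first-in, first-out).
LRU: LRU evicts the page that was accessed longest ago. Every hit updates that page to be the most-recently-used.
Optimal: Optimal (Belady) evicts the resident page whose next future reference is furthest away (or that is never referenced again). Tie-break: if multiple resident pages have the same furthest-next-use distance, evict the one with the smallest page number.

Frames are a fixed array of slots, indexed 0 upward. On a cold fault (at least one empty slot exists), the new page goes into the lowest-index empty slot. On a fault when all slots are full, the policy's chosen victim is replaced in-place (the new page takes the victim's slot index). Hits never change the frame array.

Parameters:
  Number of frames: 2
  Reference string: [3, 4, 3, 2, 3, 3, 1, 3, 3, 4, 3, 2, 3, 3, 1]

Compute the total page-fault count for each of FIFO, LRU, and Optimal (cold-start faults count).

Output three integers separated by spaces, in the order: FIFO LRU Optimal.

--- FIFO ---
  step 0: ref 3 -> FAULT, frames=[3,-] (faults so far: 1)
  step 1: ref 4 -> FAULT, frames=[3,4] (faults so far: 2)
  step 2: ref 3 -> HIT, frames=[3,4] (faults so far: 2)
  step 3: ref 2 -> FAULT, evict 3, frames=[2,4] (faults so far: 3)
  step 4: ref 3 -> FAULT, evict 4, frames=[2,3] (faults so far: 4)
  step 5: ref 3 -> HIT, frames=[2,3] (faults so far: 4)
  step 6: ref 1 -> FAULT, evict 2, frames=[1,3] (faults so far: 5)
  step 7: ref 3 -> HIT, frames=[1,3] (faults so far: 5)
  step 8: ref 3 -> HIT, frames=[1,3] (faults so far: 5)
  step 9: ref 4 -> FAULT, evict 3, frames=[1,4] (faults so far: 6)
  step 10: ref 3 -> FAULT, evict 1, frames=[3,4] (faults so far: 7)
  step 11: ref 2 -> FAULT, evict 4, frames=[3,2] (faults so far: 8)
  step 12: ref 3 -> HIT, frames=[3,2] (faults so far: 8)
  step 13: ref 3 -> HIT, frames=[3,2] (faults so far: 8)
  step 14: ref 1 -> FAULT, evict 3, frames=[1,2] (faults so far: 9)
  FIFO total faults: 9
--- LRU ---
  step 0: ref 3 -> FAULT, frames=[3,-] (faults so far: 1)
  step 1: ref 4 -> FAULT, frames=[3,4] (faults so far: 2)
  step 2: ref 3 -> HIT, frames=[3,4] (faults so far: 2)
  step 3: ref 2 -> FAULT, evict 4, frames=[3,2] (faults so far: 3)
  step 4: ref 3 -> HIT, frames=[3,2] (faults so far: 3)
  step 5: ref 3 -> HIT, frames=[3,2] (faults so far: 3)
  step 6: ref 1 -> FAULT, evict 2, frames=[3,1] (faults so far: 4)
  step 7: ref 3 -> HIT, frames=[3,1] (faults so far: 4)
  step 8: ref 3 -> HIT, frames=[3,1] (faults so far: 4)
  step 9: ref 4 -> FAULT, evict 1, frames=[3,4] (faults so far: 5)
  step 10: ref 3 -> HIT, frames=[3,4] (faults so far: 5)
  step 11: ref 2 -> FAULT, evict 4, frames=[3,2] (faults so far: 6)
  step 12: ref 3 -> HIT, frames=[3,2] (faults so far: 6)
  step 13: ref 3 -> HIT, frames=[3,2] (faults so far: 6)
  step 14: ref 1 -> FAULT, evict 2, frames=[3,1] (faults so far: 7)
  LRU total faults: 7
--- Optimal ---
  step 0: ref 3 -> FAULT, frames=[3,-] (faults so far: 1)
  step 1: ref 4 -> FAULT, frames=[3,4] (faults so far: 2)
  step 2: ref 3 -> HIT, frames=[3,4] (faults so far: 2)
  step 3: ref 2 -> FAULT, evict 4, frames=[3,2] (faults so far: 3)
  step 4: ref 3 -> HIT, frames=[3,2] (faults so far: 3)
  step 5: ref 3 -> HIT, frames=[3,2] (faults so far: 3)
  step 6: ref 1 -> FAULT, evict 2, frames=[3,1] (faults so far: 4)
  step 7: ref 3 -> HIT, frames=[3,1] (faults so far: 4)
  step 8: ref 3 -> HIT, frames=[3,1] (faults so far: 4)
  step 9: ref 4 -> FAULT, evict 1, frames=[3,4] (faults so far: 5)
  step 10: ref 3 -> HIT, frames=[3,4] (faults so far: 5)
  step 11: ref 2 -> FAULT, evict 4, frames=[3,2] (faults so far: 6)
  step 12: ref 3 -> HIT, frames=[3,2] (faults so far: 6)
  step 13: ref 3 -> HIT, frames=[3,2] (faults so far: 6)
  step 14: ref 1 -> FAULT, evict 2, frames=[3,1] (faults so far: 7)
  Optimal total faults: 7

Answer: 9 7 7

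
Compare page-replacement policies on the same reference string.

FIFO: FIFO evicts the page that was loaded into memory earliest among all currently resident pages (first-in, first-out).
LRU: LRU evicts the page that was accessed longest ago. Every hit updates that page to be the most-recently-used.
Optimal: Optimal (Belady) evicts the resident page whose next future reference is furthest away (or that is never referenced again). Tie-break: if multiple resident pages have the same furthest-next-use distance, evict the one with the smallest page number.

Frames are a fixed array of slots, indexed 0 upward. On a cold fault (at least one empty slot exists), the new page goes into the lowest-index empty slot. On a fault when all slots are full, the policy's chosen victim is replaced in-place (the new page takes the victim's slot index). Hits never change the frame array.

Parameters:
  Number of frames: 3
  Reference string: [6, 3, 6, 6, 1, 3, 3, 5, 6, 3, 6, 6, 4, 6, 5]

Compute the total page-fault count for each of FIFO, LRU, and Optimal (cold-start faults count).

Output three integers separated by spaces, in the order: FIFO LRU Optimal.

Answer: 8 7 5

Derivation:
--- FIFO ---
  step 0: ref 6 -> FAULT, frames=[6,-,-] (faults so far: 1)
  step 1: ref 3 -> FAULT, frames=[6,3,-] (faults so far: 2)
  step 2: ref 6 -> HIT, frames=[6,3,-] (faults so far: 2)
  step 3: ref 6 -> HIT, frames=[6,3,-] (faults so far: 2)
  step 4: ref 1 -> FAULT, frames=[6,3,1] (faults so far: 3)
  step 5: ref 3 -> HIT, frames=[6,3,1] (faults so far: 3)
  step 6: ref 3 -> HIT, frames=[6,3,1] (faults so far: 3)
  step 7: ref 5 -> FAULT, evict 6, frames=[5,3,1] (faults so far: 4)
  step 8: ref 6 -> FAULT, evict 3, frames=[5,6,1] (faults so far: 5)
  step 9: ref 3 -> FAULT, evict 1, frames=[5,6,3] (faults so far: 6)
  step 10: ref 6 -> HIT, frames=[5,6,3] (faults so far: 6)
  step 11: ref 6 -> HIT, frames=[5,6,3] (faults so far: 6)
  step 12: ref 4 -> FAULT, evict 5, frames=[4,6,3] (faults so far: 7)
  step 13: ref 6 -> HIT, frames=[4,6,3] (faults so far: 7)
  step 14: ref 5 -> FAULT, evict 6, frames=[4,5,3] (faults so far: 8)
  FIFO total faults: 8
--- LRU ---
  step 0: ref 6 -> FAULT, frames=[6,-,-] (faults so far: 1)
  step 1: ref 3 -> FAULT, frames=[6,3,-] (faults so far: 2)
  step 2: ref 6 -> HIT, frames=[6,3,-] (faults so far: 2)
  step 3: ref 6 -> HIT, frames=[6,3,-] (faults so far: 2)
  step 4: ref 1 -> FAULT, frames=[6,3,1] (faults so far: 3)
  step 5: ref 3 -> HIT, frames=[6,3,1] (faults so far: 3)
  step 6: ref 3 -> HIT, frames=[6,3,1] (faults so far: 3)
  step 7: ref 5 -> FAULT, evict 6, frames=[5,3,1] (faults so far: 4)
  step 8: ref 6 -> FAULT, evict 1, frames=[5,3,6] (faults so far: 5)
  step 9: ref 3 -> HIT, frames=[5,3,6] (faults so far: 5)
  step 10: ref 6 -> HIT, frames=[5,3,6] (faults so far: 5)
  step 11: ref 6 -> HIT, frames=[5,3,6] (faults so far: 5)
  step 12: ref 4 -> FAULT, evict 5, frames=[4,3,6] (faults so far: 6)
  step 13: ref 6 -> HIT, frames=[4,3,6] (faults so far: 6)
  step 14: ref 5 -> FAULT, evict 3, frames=[4,5,6] (faults so far: 7)
  LRU total faults: 7
--- Optimal ---
  step 0: ref 6 -> FAULT, frames=[6,-,-] (faults so far: 1)
  step 1: ref 3 -> FAULT, frames=[6,3,-] (faults so far: 2)
  step 2: ref 6 -> HIT, frames=[6,3,-] (faults so far: 2)
  step 3: ref 6 -> HIT, frames=[6,3,-] (faults so far: 2)
  step 4: ref 1 -> FAULT, frames=[6,3,1] (faults so far: 3)
  step 5: ref 3 -> HIT, frames=[6,3,1] (faults so far: 3)
  step 6: ref 3 -> HIT, frames=[6,3,1] (faults so far: 3)
  step 7: ref 5 -> FAULT, evict 1, frames=[6,3,5] (faults so far: 4)
  step 8: ref 6 -> HIT, frames=[6,3,5] (faults so far: 4)
  step 9: ref 3 -> HIT, frames=[6,3,5] (faults so far: 4)
  step 10: ref 6 -> HIT, frames=[6,3,5] (faults so far: 4)
  step 11: ref 6 -> HIT, frames=[6,3,5] (faults so far: 4)
  step 12: ref 4 -> FAULT, evict 3, frames=[6,4,5] (faults so far: 5)
  step 13: ref 6 -> HIT, frames=[6,4,5] (faults so far: 5)
  step 14: ref 5 -> HIT, frames=[6,4,5] (faults so far: 5)
  Optimal total faults: 5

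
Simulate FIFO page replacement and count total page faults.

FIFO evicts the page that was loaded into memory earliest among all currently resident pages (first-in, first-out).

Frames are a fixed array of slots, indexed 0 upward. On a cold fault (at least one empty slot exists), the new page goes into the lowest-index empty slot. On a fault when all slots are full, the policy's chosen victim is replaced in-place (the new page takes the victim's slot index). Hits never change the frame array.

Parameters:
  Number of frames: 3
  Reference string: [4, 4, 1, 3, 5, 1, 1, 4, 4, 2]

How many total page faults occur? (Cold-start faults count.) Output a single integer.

Step 0: ref 4 → FAULT, frames=[4,-,-]
Step 1: ref 4 → HIT, frames=[4,-,-]
Step 2: ref 1 → FAULT, frames=[4,1,-]
Step 3: ref 3 → FAULT, frames=[4,1,3]
Step 4: ref 5 → FAULT (evict 4), frames=[5,1,3]
Step 5: ref 1 → HIT, frames=[5,1,3]
Step 6: ref 1 → HIT, frames=[5,1,3]
Step 7: ref 4 → FAULT (evict 1), frames=[5,4,3]
Step 8: ref 4 → HIT, frames=[5,4,3]
Step 9: ref 2 → FAULT (evict 3), frames=[5,4,2]
Total faults: 6

Answer: 6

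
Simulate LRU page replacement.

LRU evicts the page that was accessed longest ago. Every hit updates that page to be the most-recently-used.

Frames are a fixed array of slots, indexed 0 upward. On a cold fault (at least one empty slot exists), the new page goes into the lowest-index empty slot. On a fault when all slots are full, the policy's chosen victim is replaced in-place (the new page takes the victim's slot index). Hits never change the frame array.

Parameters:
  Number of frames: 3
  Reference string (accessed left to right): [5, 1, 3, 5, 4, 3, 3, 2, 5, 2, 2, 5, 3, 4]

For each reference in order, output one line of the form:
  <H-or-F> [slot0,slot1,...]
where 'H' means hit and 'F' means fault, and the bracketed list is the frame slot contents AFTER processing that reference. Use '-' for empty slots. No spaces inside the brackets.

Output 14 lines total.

F [5,-,-]
F [5,1,-]
F [5,1,3]
H [5,1,3]
F [5,4,3]
H [5,4,3]
H [5,4,3]
F [2,4,3]
F [2,5,3]
H [2,5,3]
H [2,5,3]
H [2,5,3]
H [2,5,3]
F [4,5,3]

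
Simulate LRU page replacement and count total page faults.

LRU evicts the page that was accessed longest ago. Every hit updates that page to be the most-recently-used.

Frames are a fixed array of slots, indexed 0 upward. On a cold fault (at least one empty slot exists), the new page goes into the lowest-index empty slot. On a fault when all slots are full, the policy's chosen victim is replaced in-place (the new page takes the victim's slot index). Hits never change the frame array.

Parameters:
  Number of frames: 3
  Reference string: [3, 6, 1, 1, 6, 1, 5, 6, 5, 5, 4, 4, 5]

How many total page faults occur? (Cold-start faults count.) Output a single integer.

Answer: 5

Derivation:
Step 0: ref 3 → FAULT, frames=[3,-,-]
Step 1: ref 6 → FAULT, frames=[3,6,-]
Step 2: ref 1 → FAULT, frames=[3,6,1]
Step 3: ref 1 → HIT, frames=[3,6,1]
Step 4: ref 6 → HIT, frames=[3,6,1]
Step 5: ref 1 → HIT, frames=[3,6,1]
Step 6: ref 5 → FAULT (evict 3), frames=[5,6,1]
Step 7: ref 6 → HIT, frames=[5,6,1]
Step 8: ref 5 → HIT, frames=[5,6,1]
Step 9: ref 5 → HIT, frames=[5,6,1]
Step 10: ref 4 → FAULT (evict 1), frames=[5,6,4]
Step 11: ref 4 → HIT, frames=[5,6,4]
Step 12: ref 5 → HIT, frames=[5,6,4]
Total faults: 5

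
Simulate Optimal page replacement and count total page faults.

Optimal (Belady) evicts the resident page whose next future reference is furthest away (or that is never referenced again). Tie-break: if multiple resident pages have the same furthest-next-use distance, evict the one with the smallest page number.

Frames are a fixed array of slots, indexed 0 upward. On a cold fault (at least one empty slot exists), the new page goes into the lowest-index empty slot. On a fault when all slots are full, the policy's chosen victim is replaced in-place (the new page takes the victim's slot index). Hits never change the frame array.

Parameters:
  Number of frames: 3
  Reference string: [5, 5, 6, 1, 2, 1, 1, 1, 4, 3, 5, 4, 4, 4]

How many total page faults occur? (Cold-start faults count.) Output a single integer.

Answer: 6

Derivation:
Step 0: ref 5 → FAULT, frames=[5,-,-]
Step 1: ref 5 → HIT, frames=[5,-,-]
Step 2: ref 6 → FAULT, frames=[5,6,-]
Step 3: ref 1 → FAULT, frames=[5,6,1]
Step 4: ref 2 → FAULT (evict 6), frames=[5,2,1]
Step 5: ref 1 → HIT, frames=[5,2,1]
Step 6: ref 1 → HIT, frames=[5,2,1]
Step 7: ref 1 → HIT, frames=[5,2,1]
Step 8: ref 4 → FAULT (evict 1), frames=[5,2,4]
Step 9: ref 3 → FAULT (evict 2), frames=[5,3,4]
Step 10: ref 5 → HIT, frames=[5,3,4]
Step 11: ref 4 → HIT, frames=[5,3,4]
Step 12: ref 4 → HIT, frames=[5,3,4]
Step 13: ref 4 → HIT, frames=[5,3,4]
Total faults: 6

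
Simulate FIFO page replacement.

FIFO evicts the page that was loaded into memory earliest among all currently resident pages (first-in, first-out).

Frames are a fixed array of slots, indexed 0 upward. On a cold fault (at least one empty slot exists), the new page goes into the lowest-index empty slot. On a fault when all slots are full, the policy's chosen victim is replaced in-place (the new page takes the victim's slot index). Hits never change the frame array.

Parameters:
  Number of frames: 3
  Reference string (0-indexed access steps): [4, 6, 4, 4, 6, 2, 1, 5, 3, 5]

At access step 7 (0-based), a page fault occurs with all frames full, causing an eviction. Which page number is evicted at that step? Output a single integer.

Step 0: ref 4 -> FAULT, frames=[4,-,-]
Step 1: ref 6 -> FAULT, frames=[4,6,-]
Step 2: ref 4 -> HIT, frames=[4,6,-]
Step 3: ref 4 -> HIT, frames=[4,6,-]
Step 4: ref 6 -> HIT, frames=[4,6,-]
Step 5: ref 2 -> FAULT, frames=[4,6,2]
Step 6: ref 1 -> FAULT, evict 4, frames=[1,6,2]
Step 7: ref 5 -> FAULT, evict 6, frames=[1,5,2]
At step 7: evicted page 6

Answer: 6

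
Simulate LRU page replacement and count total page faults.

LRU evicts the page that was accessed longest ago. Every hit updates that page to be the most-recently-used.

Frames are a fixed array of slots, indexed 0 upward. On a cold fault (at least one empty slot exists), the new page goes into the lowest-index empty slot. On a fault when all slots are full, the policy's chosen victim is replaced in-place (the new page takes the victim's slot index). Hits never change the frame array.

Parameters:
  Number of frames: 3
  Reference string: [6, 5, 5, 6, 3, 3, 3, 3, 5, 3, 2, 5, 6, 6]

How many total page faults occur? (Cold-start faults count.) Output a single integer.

Answer: 5

Derivation:
Step 0: ref 6 → FAULT, frames=[6,-,-]
Step 1: ref 5 → FAULT, frames=[6,5,-]
Step 2: ref 5 → HIT, frames=[6,5,-]
Step 3: ref 6 → HIT, frames=[6,5,-]
Step 4: ref 3 → FAULT, frames=[6,5,3]
Step 5: ref 3 → HIT, frames=[6,5,3]
Step 6: ref 3 → HIT, frames=[6,5,3]
Step 7: ref 3 → HIT, frames=[6,5,3]
Step 8: ref 5 → HIT, frames=[6,5,3]
Step 9: ref 3 → HIT, frames=[6,5,3]
Step 10: ref 2 → FAULT (evict 6), frames=[2,5,3]
Step 11: ref 5 → HIT, frames=[2,5,3]
Step 12: ref 6 → FAULT (evict 3), frames=[2,5,6]
Step 13: ref 6 → HIT, frames=[2,5,6]
Total faults: 5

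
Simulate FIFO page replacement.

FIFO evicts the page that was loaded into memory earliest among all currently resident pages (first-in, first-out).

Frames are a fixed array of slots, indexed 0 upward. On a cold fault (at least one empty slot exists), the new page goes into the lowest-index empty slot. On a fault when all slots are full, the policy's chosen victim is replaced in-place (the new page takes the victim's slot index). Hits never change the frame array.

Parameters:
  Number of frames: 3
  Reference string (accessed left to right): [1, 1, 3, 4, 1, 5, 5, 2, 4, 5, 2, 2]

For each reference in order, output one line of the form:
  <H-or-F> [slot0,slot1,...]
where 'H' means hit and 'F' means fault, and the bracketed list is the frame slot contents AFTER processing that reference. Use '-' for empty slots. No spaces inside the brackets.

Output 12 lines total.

F [1,-,-]
H [1,-,-]
F [1,3,-]
F [1,3,4]
H [1,3,4]
F [5,3,4]
H [5,3,4]
F [5,2,4]
H [5,2,4]
H [5,2,4]
H [5,2,4]
H [5,2,4]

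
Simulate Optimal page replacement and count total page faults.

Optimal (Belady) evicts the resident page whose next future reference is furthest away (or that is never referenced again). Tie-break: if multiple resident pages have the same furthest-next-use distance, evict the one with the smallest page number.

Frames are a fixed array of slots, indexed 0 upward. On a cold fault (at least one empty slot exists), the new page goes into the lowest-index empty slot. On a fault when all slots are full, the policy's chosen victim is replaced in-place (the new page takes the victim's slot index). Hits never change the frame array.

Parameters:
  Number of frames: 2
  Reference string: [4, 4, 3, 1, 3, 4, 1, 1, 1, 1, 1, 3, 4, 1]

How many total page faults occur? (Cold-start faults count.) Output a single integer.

Answer: 6

Derivation:
Step 0: ref 4 → FAULT, frames=[4,-]
Step 1: ref 4 → HIT, frames=[4,-]
Step 2: ref 3 → FAULT, frames=[4,3]
Step 3: ref 1 → FAULT (evict 4), frames=[1,3]
Step 4: ref 3 → HIT, frames=[1,3]
Step 5: ref 4 → FAULT (evict 3), frames=[1,4]
Step 6: ref 1 → HIT, frames=[1,4]
Step 7: ref 1 → HIT, frames=[1,4]
Step 8: ref 1 → HIT, frames=[1,4]
Step 9: ref 1 → HIT, frames=[1,4]
Step 10: ref 1 → HIT, frames=[1,4]
Step 11: ref 3 → FAULT (evict 1), frames=[3,4]
Step 12: ref 4 → HIT, frames=[3,4]
Step 13: ref 1 → FAULT (evict 3), frames=[1,4]
Total faults: 6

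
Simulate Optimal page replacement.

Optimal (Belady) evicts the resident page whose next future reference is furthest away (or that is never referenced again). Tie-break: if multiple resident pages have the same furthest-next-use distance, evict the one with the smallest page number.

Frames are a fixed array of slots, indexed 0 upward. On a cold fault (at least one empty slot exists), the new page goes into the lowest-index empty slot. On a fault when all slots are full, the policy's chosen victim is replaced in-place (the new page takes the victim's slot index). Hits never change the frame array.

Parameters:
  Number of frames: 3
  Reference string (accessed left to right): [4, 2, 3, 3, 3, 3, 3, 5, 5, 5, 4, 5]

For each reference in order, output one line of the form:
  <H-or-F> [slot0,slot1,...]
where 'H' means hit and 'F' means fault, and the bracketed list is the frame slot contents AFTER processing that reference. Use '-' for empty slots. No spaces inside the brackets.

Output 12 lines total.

F [4,-,-]
F [4,2,-]
F [4,2,3]
H [4,2,3]
H [4,2,3]
H [4,2,3]
H [4,2,3]
F [4,5,3]
H [4,5,3]
H [4,5,3]
H [4,5,3]
H [4,5,3]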